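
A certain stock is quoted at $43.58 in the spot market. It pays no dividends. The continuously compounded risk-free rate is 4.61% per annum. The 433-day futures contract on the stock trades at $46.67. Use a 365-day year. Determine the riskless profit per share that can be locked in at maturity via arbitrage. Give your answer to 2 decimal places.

Fair futures: F* = S·e^(carry·T), with carry = r = 0.0461
F* = 43.58 · e^(0.0461 × 433/365) = 43.58 · e^0.054688 = 43.58 × 1.056211 = $46.0297
Market $46.67 > fair $46.0297: forward overpriced → cash-and-carry (buy spot, short the forward).
At maturity, profit = |F_mkt − F*| = |46.67 − 46.0297| = $0.64 per share

$0.64 per share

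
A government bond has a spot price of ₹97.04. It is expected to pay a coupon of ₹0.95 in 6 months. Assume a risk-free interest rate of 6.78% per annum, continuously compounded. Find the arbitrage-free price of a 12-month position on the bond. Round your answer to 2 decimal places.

PV(coupons) I = 0.95·e^(−0.0678·6/12)
I = 0.9183
F = (S − I)·e^(rT) = (97.04 − 0.9183) · e^(0.0678·12/12)
= 96.1217 · e^0.067800 = 96.1217 × 1.070151 = ₹102.86

₹102.86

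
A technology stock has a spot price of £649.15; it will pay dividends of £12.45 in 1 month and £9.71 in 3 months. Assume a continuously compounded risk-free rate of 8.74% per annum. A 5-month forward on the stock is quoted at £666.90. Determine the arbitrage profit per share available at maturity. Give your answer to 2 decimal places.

PV(dividends) I = 12.45·e^(−0.0874·1/12) + 9.71·e^(−0.0874·3/12) = 21.8598
Fair forward F* = (S − I)·e^(rT) = (649.15 − 21.8598)·e^0.036417 = 627.2902 × 1.037088 = 650.5551
Market £666.90 > fair 650.5551: forward overpriced → cash-and-carry (borrow at r, buy the stock and collect the dividends, short the forward).
Profit at T = |F_mkt − F*| = |666.90 − 650.5551| = £16.34 per share

£16.34 per share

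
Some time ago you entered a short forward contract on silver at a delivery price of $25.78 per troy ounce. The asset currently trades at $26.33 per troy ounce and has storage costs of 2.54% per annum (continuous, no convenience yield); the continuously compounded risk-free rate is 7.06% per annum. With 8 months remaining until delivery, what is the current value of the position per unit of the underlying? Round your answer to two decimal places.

-$2.18 per troy ounce

Current fair forward for the remaining 8 months: F = S·e^((r + u)·T), (r + u) = 0.0706 + 0.0254 = 0.0960
F = 26.33 · e^(0.0960 × 8/12) = 26.33 × 1.066092 = 28.0702
Value of long forward = (F − K)·e^(−rT) = (28.0702 − 25.78) · e^(−0.0706·8/12)
= 2.2902 × 0.954024 = 2.18
Short position value = −(long value) = -$2.18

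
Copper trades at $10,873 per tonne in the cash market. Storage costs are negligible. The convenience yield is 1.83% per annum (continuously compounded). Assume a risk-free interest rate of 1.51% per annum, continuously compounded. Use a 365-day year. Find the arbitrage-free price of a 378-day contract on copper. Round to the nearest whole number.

Net carry = r + u − y = 0.0151 + 0.0000 − 0.0183 = -0.0032
F = S·e^((r+u−y)T) = 10873 · e^(-0.0032 × 378/365) = 10873 · e^-0.003314
= 10873 × 0.996691 = $10,837 per tonne

$10,837 per tonne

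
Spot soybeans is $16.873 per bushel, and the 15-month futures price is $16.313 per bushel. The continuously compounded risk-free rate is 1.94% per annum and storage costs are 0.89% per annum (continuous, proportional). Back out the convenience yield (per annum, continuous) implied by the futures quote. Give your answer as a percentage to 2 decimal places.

5.53%

F = S·e^((r+u−y)T) ⇒ (r+u−y) = ln(F/S)/T
ln(16.313/16.873) = -0.033752; /T ⇒ -0.027002
y = r + u − ln(F/S)/T = 0.0194 + 0.0089 + 0.027002 = 0.055302
y = 5.53%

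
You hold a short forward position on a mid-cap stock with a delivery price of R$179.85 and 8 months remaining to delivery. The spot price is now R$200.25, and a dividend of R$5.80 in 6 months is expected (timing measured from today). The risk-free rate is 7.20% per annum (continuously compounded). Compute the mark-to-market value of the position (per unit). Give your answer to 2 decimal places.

PV(remaining dividends) I = 5.80·e^(−0.0720·6/12) = 5.5949
Current forward F = (S − I)·e^(rT) = (200.25 − 5.5949)·e^(0.0720·8/12) = 194.6551 × 1.049171 = 204.2265
Value (long) = (F − K)·e^(−rT) = (204.2265 − 179.85) × 0.953134 = 23.2341
Short position value = −(long value) = -R$23.23

-R$23.23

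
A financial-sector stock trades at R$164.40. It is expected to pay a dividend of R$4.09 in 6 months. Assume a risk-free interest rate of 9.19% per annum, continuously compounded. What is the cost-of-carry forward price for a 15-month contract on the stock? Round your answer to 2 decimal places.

R$180.03

PV(dividends) I = 4.09·e^(−0.0919·6/12)
I = 3.9063
F = (S − I)·e^(rT) = (164.40 − 3.9063) · e^(0.0919·15/12)
= 160.4937 · e^0.114875 = 160.4937 × 1.121733 = R$180.03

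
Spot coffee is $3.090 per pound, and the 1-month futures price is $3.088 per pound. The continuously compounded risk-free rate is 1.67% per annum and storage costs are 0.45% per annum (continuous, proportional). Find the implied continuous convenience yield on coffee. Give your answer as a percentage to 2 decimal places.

F = S·e^((r+u−y)T) ⇒ (r+u−y) = ln(F/S)/T
ln(3.088/3.090) = -0.000647; /T ⇒ -0.007764
y = r + u − ln(F/S)/T = 0.0167 + 0.0045 + 0.007764 = 0.028964
y = 2.90%

2.90%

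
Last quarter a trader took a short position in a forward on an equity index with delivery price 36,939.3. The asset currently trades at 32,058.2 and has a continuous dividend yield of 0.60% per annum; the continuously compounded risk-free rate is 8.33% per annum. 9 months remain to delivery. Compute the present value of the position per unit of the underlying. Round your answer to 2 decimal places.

2787.87

Current fair forward for the remaining 9 months: F = S·e^((r − q)·T), (r − q) = 0.0833 − 0.0060 = 0.0773
F = 32058.2 · e^(0.0773 × 9/12) = 32058.2 × 1.05968850 = 33971.7059
Value of long forward = (F − K)·e^(−rT) = (33971.7059 − 36939.3) · e^(−0.0833·9/12)
= -2967.5941 × 0.93943655 = -2787.87
Short position value = −(long value) = 2787.87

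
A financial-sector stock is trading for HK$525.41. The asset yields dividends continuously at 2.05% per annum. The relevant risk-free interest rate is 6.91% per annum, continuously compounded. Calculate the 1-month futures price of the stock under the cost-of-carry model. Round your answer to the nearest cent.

HK$527.54

F = S·e^((r − q)T) = 525.41 · e^((0.0691 − 0.0205) × 1/12)
= 525.41 · e^0.004050 = 525.41 × 1.004058
F = HK$527.54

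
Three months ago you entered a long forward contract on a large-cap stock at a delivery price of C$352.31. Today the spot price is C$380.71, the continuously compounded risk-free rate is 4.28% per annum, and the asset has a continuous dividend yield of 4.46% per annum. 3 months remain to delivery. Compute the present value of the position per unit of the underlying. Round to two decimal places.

C$27.93

Current fair forward for the remaining 3 months: F = S·e^((r − q)·T), (r − q) = 0.0428 − 0.0446 = -0.0018
F = 380.71 · e^(-0.0018 × 3/12) = 380.71 × 0.999550 = 380.5387
Value of long forward = (F − K)·e^(−rT) = (380.5387 − 352.31) · e^(−0.0428·3/12)
= 28.2287 × 0.989357 = 27.93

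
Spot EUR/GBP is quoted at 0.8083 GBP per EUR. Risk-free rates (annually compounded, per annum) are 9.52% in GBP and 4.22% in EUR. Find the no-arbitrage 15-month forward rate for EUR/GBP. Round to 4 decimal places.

By covered interest parity, F = S · (1+r_GBP)^T / (1+r_EUR)^T
= 0.8083 × 1.120384 / 1.053025 = 0.8083 × 1.063967
F = 0.8600 GBP per EUR

0.8600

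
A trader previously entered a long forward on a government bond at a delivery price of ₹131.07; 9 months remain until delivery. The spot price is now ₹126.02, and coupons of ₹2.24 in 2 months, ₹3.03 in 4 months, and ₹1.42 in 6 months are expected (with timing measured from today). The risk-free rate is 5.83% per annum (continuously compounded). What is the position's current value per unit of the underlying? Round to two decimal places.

-₹6.01

PV(remaining coupons) I = 2.24·e^(−0.0583·2/12) + 3.03·e^(−0.0583·4/12) + 1.42·e^(−0.0583·6/12) = 6.5692
Current forward F = (S − I)·e^(rT) = (126.02 − 6.5692)·e^(0.0583·9/12) = 119.4508 × 1.044695 = 124.7897
Value (long) = (F − K)·e^(−rT) = (124.7897 − 131.07) × 0.957217 = -6.0116
Value = -₹6.01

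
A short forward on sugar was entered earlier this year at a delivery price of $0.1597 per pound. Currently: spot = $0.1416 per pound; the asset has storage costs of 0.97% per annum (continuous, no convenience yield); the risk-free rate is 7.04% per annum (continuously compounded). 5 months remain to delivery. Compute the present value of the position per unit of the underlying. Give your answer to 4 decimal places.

$0.0129 per pound

Current fair forward for the remaining 5 months: F = S·e^((r + u)·T), (r + u) = 0.0704 + 0.0097 = 0.0801
F = 0.1416 · e^(0.0801 × 5/12) = 0.1416 × 1.033938 = 0.1464
Value of long forward = (F − K)·e^(−rT) = (0.1464 − 0.1597) · e^(−0.0704·5/12)
= -0.0133 × 0.971093 = -0.0129
Short position value = −(long value) = $0.0129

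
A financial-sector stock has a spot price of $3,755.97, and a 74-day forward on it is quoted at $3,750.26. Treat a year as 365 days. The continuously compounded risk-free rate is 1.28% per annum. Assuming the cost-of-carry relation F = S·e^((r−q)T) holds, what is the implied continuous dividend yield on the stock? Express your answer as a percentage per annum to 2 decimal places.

From F = S·e^((r−q)T): (r − q) = ln(F/S)/T
ln(3750.26/3755.97) = ln(0.998480) = -0.001521
(r − q) = -0.001521 / (74/365) = -0.007502
q = r − ln(F/S)/T = 0.0128 + 0.007502 = 0.020302
q = 2.03%

2.03%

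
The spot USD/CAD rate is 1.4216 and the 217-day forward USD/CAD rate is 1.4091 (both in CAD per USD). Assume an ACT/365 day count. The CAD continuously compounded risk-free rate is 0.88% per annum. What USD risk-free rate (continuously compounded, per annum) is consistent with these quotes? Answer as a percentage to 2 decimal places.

2.37%

F = S·e^((r_CAD − r_USD)T) ⇒ r_USD = r_CAD − ln(F/S)/T
ln(1.4091/1.4216) = -0.008832; /(217/365) = -0.014856
r_USD = 0.0088 + 0.014856 = 0.023656
r_USD = 2.37%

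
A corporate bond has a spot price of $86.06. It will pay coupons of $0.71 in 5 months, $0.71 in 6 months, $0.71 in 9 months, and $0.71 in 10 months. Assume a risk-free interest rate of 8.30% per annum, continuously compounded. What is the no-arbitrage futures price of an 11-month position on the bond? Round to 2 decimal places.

PV(coupons) I = 0.71·e^(−0.0830·5/12) + 0.71·e^(−0.0830·6/12) + 0.71·e^(−0.0830·9/12) + 0.71·e^(−0.0830·10/12)
I = 0.6859 + 0.6811 + 0.6672 + 0.6626 = 2.6968
F = (S − I)·e^(rT) = (86.06 − 2.6968) · e^(0.0830·11/12)
= 83.3632 · e^0.076083 = 83.3632 × 1.079052 = $89.95

$89.95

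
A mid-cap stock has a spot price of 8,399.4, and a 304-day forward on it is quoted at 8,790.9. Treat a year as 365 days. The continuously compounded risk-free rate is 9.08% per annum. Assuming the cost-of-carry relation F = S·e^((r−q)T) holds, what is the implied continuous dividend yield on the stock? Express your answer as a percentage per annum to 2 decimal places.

From F = S·e^((r−q)T): (r − q) = ln(F/S)/T
ln(8790.9/8399.4) = ln(1.046610) = 0.045556
(r − q) = 0.045556 / (304/365) = 0.054697
q = r − ln(F/S)/T = 0.0908 − 0.054697 = 0.036103
q = 3.61%

3.61%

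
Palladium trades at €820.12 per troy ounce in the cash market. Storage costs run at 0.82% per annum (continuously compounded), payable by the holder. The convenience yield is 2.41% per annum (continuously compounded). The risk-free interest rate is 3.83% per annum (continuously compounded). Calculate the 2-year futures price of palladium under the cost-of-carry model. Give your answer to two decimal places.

Net carry = r + u − y = 0.0383 + 0.0082 − 0.0241 = 0.0224
F = S·e^((r+u−y)T) = 820.12 · e^(0.0224 × 2) = 820.12 · e^0.044800
= 820.12 × 1.045819 = €857.70 per troy ounce

€857.70 per troy ounce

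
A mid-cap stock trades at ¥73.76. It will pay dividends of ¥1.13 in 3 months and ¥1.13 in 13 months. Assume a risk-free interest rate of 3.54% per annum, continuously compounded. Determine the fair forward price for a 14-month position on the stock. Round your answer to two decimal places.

PV(dividends) I = 1.13·e^(−0.0354·3/12) + 1.13·e^(−0.0354·13/12)
I = 1.1200 + 1.0875 = 2.2075
F = (S − I)·e^(rT) = (73.76 − 2.2075) · e^(0.0354·14/12)
= 71.5525 · e^0.041300 = 71.5525 × 1.042165 = ¥74.57

¥74.57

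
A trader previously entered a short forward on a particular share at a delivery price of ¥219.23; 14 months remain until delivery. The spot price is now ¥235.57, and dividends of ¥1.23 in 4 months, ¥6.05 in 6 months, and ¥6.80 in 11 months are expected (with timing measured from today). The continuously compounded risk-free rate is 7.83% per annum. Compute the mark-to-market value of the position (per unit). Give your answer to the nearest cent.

PV(remaining dividends) I = 1.23·e^(−0.0783·4/12) + 6.05·e^(−0.0783·6/12) + 6.80·e^(−0.0783·11/12) = 13.3451
Current forward F = (S − I)·e^(rT) = (235.57 − 13.3451)·e^(0.0783·14/12) = 222.2249 × 1.095652 = 243.4812
Value (long) = (F − K)·e^(−rT) = (243.4812 − 219.23) × 0.912698 = 22.1340
Short position value = −(long value) = -¥22.13

-¥22.13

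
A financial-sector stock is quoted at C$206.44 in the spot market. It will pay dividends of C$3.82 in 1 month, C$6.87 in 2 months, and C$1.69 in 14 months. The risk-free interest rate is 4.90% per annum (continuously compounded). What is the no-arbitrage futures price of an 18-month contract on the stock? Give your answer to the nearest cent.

C$209.04

PV(dividends) I = 3.82·e^(−0.0490·1/12) + 6.87·e^(−0.0490·2/12) + 1.69·e^(−0.0490·14/12)
I = 3.8044 + 6.8141 + 1.5961 = 12.2146
F = (S − I)·e^(rT) = (206.44 − 12.2146) · e^(0.0490·18/12)
= 194.2254 · e^0.073500 = 194.2254 × 1.076269 = C$209.04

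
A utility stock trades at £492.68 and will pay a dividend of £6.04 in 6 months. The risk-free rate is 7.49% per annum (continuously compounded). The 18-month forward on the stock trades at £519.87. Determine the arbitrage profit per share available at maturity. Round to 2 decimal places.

£24.88 per share

PV(dividends) I = 6.04·e^(−0.0749·6/12) = 5.8180
Fair forward F* = (S − I)·e^(rT) = (492.68 − 5.8180)·e^0.112350 = 486.8620 × 1.118904 = 544.7518
Market £519.87 < fair 544.7518: forward underpriced → reverse cash-and-carry (short the stock, invest proceeds at r, pay the dividends, go long the forward).
Profit at T = |F_mkt − F*| = |519.87 − 544.7518| = £24.88 per share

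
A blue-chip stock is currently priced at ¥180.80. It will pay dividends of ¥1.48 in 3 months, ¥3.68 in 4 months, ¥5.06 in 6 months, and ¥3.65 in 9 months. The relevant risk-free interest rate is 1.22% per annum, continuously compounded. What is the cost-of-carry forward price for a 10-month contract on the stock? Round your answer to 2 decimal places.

¥168.72

PV(dividends) I = 1.48·e^(−0.0122·3/12) + 3.68·e^(−0.0122·4/12) + 5.06·e^(−0.0122·6/12) + 3.65·e^(−0.0122·9/12)
I = 1.4755 + 3.6651 + 5.0292 + 3.6168 = 13.7866
F = (S − I)·e^(rT) = (180.80 − 13.7866) · e^(0.0122·10/12)
= 167.0134 · e^0.010167 = 167.0134 × 1.010219 = ¥168.72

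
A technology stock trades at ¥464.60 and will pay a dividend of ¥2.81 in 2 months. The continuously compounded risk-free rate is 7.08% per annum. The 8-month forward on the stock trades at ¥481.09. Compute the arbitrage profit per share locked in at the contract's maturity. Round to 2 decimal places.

PV(dividends) I = 2.81·e^(−0.0708·2/12) = 2.7770
Fair forward F* = (S − I)·e^(rT) = (464.60 − 2.7770)·e^0.047200 = 461.8230 × 1.048332 = 484.1438
Market ¥481.09 < fair 484.1438: forward underpriced → reverse cash-and-carry (short the stock, invest proceeds at r, pay the dividends, go long the forward).
Profit at T = |F_mkt − F*| = |481.09 − 484.1438| = ¥3.05 per share

¥3.05 per share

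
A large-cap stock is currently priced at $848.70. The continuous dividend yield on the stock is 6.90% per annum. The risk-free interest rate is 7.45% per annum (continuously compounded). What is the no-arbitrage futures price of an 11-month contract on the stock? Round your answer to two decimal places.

F = S·e^((r − q)T) = 848.70 · e^((0.0745 − 0.0690) × 11/12)
= 848.70 · e^0.005042 = 848.70 × 1.005055
F = $852.99

$852.99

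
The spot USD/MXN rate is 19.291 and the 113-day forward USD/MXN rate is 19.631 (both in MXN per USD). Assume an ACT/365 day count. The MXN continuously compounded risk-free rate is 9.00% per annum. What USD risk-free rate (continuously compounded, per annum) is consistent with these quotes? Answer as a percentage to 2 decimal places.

F = S·e^((r_MXN − r_USD)T) ⇒ r_USD = r_MXN − ln(F/S)/T
ln(19.631/19.291) = 0.017471; /(113/365) = 0.056433
r_USD = 0.0900 − 0.056433 = 0.033567
r_USD = 3.36%

3.36%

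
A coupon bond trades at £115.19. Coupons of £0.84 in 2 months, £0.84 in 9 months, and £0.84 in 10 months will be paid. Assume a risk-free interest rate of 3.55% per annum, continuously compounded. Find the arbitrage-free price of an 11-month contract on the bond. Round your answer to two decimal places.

PV(coupons) I = 0.84·e^(−0.0355·2/12) + 0.84·e^(−0.0355·9/12) + 0.84·e^(−0.0355·10/12)
I = 0.8350 + 0.8179 + 0.8155 = 2.4684
F = (S − I)·e^(rT) = (115.19 − 2.4684) · e^(0.0355·11/12)
= 112.7216 · e^0.032542 = 112.7216 × 1.033077 = £116.45

£116.45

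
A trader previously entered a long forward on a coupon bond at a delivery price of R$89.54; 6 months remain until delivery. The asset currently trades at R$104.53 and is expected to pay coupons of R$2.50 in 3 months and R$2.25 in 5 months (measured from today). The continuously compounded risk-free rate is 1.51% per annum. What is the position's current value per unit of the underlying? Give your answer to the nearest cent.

R$10.94

PV(remaining coupons) I = 2.50·e^(−0.0151·3/12) + 2.25·e^(−0.0151·5/12) = 4.7265
Current forward F = (S − I)·e^(rT) = (104.53 − 4.7265)·e^(0.0151·6/12) = 99.8035 × 1.007579 = 100.5599
Value (long) = (F − K)·e^(−rT) = (100.5599 − 89.54) × 0.992478 = 10.9370
Value = R$10.94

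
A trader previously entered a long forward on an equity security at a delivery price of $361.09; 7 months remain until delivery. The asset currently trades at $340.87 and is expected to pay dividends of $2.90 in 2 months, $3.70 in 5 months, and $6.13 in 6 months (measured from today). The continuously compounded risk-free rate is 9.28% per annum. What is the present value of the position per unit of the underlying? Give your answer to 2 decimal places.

-$13.46

PV(remaining dividends) I = 2.90·e^(−0.0928·2/12) + 3.70·e^(−0.0928·5/12) + 6.13·e^(−0.0928·6/12) = 12.2672
Current forward F = (S − I)·e^(rT) = (340.87 − 12.2672)·e^(0.0928·7/12) = 328.6028 × 1.055625 = 346.8813
Value (long) = (F − K)·e^(−rT) = (346.8813 − 361.09) × 0.947306 = -13.4600
Value = -$13.46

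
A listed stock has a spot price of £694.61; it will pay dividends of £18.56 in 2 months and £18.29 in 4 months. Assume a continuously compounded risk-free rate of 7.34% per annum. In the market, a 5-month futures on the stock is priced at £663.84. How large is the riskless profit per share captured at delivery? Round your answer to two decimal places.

£15.04 per share

PV(dividends) I = 18.56·e^(−0.0734·2/12) + 18.29·e^(−0.0734·4/12) = 36.1823
Fair futures F* = (S − I)·e^(rT) = (694.61 − 36.1823)·e^0.030583 = 658.4277 × 1.031055 = 678.8752
Market £663.84 < fair 678.8752: forward underpriced → reverse cash-and-carry (short the stock, invest proceeds at r, pay the dividends, go long the forward).
Profit at T = |F_mkt − F*| = |663.84 − 678.8752| = £15.04 per share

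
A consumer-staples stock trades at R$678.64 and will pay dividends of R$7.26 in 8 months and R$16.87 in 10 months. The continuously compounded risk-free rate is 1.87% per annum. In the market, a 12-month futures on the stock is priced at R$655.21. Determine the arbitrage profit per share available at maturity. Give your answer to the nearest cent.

R$12.01 per share

PV(dividends) I = 7.26·e^(−0.0187·8/12) + 16.87·e^(−0.0187·10/12) = 23.7792
Fair futures F* = (S − I)·e^(rT) = (678.64 − 23.7792)·e^0.018700 = 654.8608 × 1.018876 = 667.2220
Market R$655.21 < fair 667.2220: forward underpriced → reverse cash-and-carry (short the stock, invest proceeds at r, pay the dividends, go long the forward).
Profit at T = |F_mkt − F*| = |655.21 − 667.2220| = R$12.01 per share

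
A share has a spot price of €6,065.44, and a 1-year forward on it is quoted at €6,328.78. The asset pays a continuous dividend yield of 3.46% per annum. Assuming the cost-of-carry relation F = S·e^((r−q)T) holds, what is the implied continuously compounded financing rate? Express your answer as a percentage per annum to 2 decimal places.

From F = S·e^((r−q)T): (r − q) = ln(F/S)/T
ln(6328.78/6065.44) = ln(1.043416) = 0.042500
(r − q) = 0.042500 / (1) = 0.042500
r = ln(F/S)/T + q = 0.042500 + 0.0346 = 0.077100
r = 7.71%

7.71%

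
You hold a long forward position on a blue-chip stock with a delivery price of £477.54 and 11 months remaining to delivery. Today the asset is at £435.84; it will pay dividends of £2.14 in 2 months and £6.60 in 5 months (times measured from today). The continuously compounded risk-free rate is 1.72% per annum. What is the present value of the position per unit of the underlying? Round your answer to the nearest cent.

PV(remaining dividends) I = 2.14·e^(−0.0172·2/12) + 6.60·e^(−0.0172·5/12) = 8.6867
Current forward F = (S − I)·e^(rT) = (435.84 − 8.6867)·e^(0.0172·11/12) = 427.1533 × 1.015892 = 433.9416
Value (long) = (F − K)·e^(−rT) = (433.9416 − 477.54) × 0.984357 = -42.9164
Value = -£42.92

-£42.92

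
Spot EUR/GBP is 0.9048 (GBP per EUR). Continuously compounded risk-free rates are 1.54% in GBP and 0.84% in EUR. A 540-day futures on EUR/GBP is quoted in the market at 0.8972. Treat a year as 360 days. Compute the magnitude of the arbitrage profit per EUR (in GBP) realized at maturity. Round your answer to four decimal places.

0.0172 per EUR (in GBP)

Fair futures: F* = S·e^(carry·T), with carry = (r_GBP − r_EUR) = 0.0154 − 0.0084 = 0.0070
F* = 0.9048 · e^(0.0070 × 540/360) = 0.9048 · e^0.010500 = 0.9048 × 1.010555 = 0.9144
Market 0.8972 < fair 0.9144: forward underpriced → reverse cash-and-carry (short spot, go long the forward).
At maturity, profit = |F_mkt − F*| = |0.8972 − 0.9144| = 0.0172 per EUR (in GBP)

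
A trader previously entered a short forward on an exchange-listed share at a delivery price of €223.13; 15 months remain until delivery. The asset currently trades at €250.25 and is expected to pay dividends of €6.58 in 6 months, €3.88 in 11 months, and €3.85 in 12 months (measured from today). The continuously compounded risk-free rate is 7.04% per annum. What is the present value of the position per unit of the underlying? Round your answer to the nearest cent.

PV(remaining dividends) I = 6.58·e^(−0.0704·6/12) + 3.88·e^(−0.0704·11/12) + 3.85·e^(−0.0704·12/12) = 13.5782
Current forward F = (S − I)·e^(rT) = (250.25 − 13.5782)·e^(0.0704·15/12) = 236.6718 × 1.091988 = 258.4428
Value (long) = (F − K)·e^(−rT) = (258.4428 − 223.13) × 0.915761 = 32.3381
Short position value = −(long value) = -€32.34

-€32.34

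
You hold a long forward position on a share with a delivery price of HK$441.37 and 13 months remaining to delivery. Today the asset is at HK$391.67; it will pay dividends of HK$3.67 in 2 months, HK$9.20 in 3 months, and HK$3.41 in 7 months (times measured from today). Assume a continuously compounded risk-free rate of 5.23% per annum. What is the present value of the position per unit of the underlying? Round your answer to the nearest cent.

-HK$41.41

PV(remaining dividends) I = 3.67·e^(−0.0523·2/12) + 9.20·e^(−0.0523·3/12) + 3.41·e^(−0.0523·7/12) = 16.0262
Current forward F = (S − I)·e^(rT) = (391.67 − 16.0262)·e^(0.0523·13/12) = 375.6438 × 1.058294 = 397.5416
Value (long) = (F − K)·e^(−rT) = (397.5416 − 441.37) × 0.944917 = -41.4142
Value = -HK$41.41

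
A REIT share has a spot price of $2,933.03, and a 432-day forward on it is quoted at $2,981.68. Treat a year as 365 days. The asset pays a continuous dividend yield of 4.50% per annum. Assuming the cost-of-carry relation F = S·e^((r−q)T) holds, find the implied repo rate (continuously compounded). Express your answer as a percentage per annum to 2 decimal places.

From F = S·e^((r−q)T): (r − q) = ln(F/S)/T
ln(2981.68/2933.03) = ln(1.016587) = 0.016451
(r − q) = 0.016451 / (432/365) = 0.013900
r = ln(F/S)/T + q = 0.013900 + 0.0450 = 0.058900
r = 5.89%

5.89%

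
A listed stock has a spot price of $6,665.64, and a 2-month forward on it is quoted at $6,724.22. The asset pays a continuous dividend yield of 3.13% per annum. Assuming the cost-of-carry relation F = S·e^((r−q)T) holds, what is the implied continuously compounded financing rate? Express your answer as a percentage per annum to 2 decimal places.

From F = S·e^((r−q)T): (r − q) = ln(F/S)/T
ln(6724.22/6665.64) = ln(1.008788) = 0.008750
(r − q) = 0.008750 / (2/12) = 0.052500
r = ln(F/S)/T + q = 0.052500 + 0.0313 = 0.083800
r = 8.38%

8.38%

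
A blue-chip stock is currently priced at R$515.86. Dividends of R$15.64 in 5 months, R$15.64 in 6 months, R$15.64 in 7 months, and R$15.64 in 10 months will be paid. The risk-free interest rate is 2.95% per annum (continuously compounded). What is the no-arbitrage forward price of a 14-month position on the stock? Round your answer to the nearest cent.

R$470.28

PV(dividends) I = 15.64·e^(−0.0295·5/12) + 15.64·e^(−0.0295·6/12) + 15.64·e^(−0.0295·7/12) + 15.64·e^(−0.0295·10/12)
I = 15.4489 + 15.4110 + 15.3732 + 15.2602 = 61.4933
F = (S − I)·e^(rT) = (515.86 − 61.4933) · e^(0.0295·14/12)
= 454.3667 · e^0.034417 = 454.3667 × 1.035016 = R$470.28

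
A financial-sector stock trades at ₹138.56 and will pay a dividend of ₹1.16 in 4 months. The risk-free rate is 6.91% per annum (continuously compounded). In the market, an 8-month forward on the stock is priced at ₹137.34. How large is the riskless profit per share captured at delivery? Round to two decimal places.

PV(dividends) I = 1.16·e^(−0.0691·4/12) = 1.1336
Fair forward F* = (S − I)·e^(rT) = (138.56 − 1.1336)·e^0.046067 = 137.4264 × 1.047145 = 143.9054
Market ₹137.34 < fair 143.9054: forward underpriced → reverse cash-and-carry (short the stock, invest proceeds at r, pay the dividends, go long the forward).
Profit at T = |F_mkt − F*| = |137.34 − 143.9054| = ₹6.57 per share

₹6.57 per share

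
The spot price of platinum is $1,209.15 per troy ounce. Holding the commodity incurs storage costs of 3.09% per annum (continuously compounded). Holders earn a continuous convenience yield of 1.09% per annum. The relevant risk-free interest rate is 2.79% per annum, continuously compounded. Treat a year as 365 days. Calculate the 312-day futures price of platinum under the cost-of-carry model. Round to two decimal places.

$1,259.69 per troy ounce

Net carry = r + u − y = 0.0279 + 0.0309 − 0.0109 = 0.0479
F = S·e^((r+u−y)T) = 1209.15 · e^(0.0479 × 312/365) = 1209.15 · e^0.04094466
= 1209.15 × 1.04179445 = $1,259.69 per troy ounce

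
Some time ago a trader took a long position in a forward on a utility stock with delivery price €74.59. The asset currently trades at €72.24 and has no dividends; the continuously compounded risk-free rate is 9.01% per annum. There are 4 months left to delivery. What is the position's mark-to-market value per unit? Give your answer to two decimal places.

Current fair forward for the remaining 4 months: F = S·e^(r·T), r = 0.0901
F = 72.24 · e^(0.0901 × 4/12) = 72.24 × 1.030489 = 74.4425
Value of long forward = (F − K)·e^(−rT) = (74.4425 − 74.59) · e^(−0.0901·4/12)
= -0.1475 × 0.970413 = -0.14

-€0.14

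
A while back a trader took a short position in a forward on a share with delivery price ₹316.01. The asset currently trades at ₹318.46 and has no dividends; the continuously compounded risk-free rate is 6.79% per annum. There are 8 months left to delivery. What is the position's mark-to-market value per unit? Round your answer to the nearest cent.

-₹16.44

Current fair forward for the remaining 8 months: F = S·e^(r·T), r = 0.0679
F = 318.46 · e^(0.0679 × 8/12) = 318.46 × 1.046307 = 333.2069
Value of long forward = (F − K)·e^(−rT) = (333.2069 − 316.01) · e^(−0.0679·8/12)
= 17.1969 × 0.955743 = 16.44
Short position value = −(long value) = -₹16.44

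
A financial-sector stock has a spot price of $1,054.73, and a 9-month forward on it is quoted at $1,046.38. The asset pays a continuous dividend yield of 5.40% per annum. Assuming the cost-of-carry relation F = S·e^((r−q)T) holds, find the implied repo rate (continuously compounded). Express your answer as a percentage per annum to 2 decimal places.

4.34%

From F = S·e^((r−q)T): (r − q) = ln(F/S)/T
ln(1046.38/1054.73) = ln(0.992083) = -0.007949
(r − q) = -0.007949 / (9/12) = -0.010599
r = ln(F/S)/T + q = -0.010599 + 0.0540 = 0.043401
r = 4.34%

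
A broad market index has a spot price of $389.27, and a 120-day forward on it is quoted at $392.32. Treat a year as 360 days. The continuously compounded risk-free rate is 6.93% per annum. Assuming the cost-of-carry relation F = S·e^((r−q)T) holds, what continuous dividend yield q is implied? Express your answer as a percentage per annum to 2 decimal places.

4.59%

From F = S·e^((r−q)T): (r − q) = ln(F/S)/T
ln(392.32/389.27) = ln(1.007835) = 0.007804
(r − q) = 0.007804 / (120/360) = 0.023412
q = r − ln(F/S)/T = 0.0693 − 0.023412 = 0.045888
q = 4.59%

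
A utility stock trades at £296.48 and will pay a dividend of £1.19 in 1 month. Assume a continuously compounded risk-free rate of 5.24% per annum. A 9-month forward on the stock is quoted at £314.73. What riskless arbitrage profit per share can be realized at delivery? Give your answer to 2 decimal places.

£7.60 per share

PV(dividends) I = 1.19·e^(−0.0524·1/12) = 1.1848
Fair forward F* = (S − I)·e^(rT) = (296.48 − 1.1848)·e^0.039300 = 295.2952 × 1.040082 = 307.1312
Market £314.73 > fair 307.1312: forward overpriced → cash-and-carry (borrow at r, buy the stock and collect the dividends, short the forward).
Profit at T = |F_mkt − F*| = |314.73 − 307.1312| = £7.60 per share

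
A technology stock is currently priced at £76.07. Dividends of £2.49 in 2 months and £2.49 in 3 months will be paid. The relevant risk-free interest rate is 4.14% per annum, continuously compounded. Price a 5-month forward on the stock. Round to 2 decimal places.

PV(dividends) I = 2.49·e^(−0.0414·2/12) + 2.49·e^(−0.0414·3/12)
I = 2.4729 + 2.4644 = 4.9373
F = (S − I)·e^(rT) = (76.07 − 4.9373) · e^(0.0414·5/12)
= 71.1327 · e^0.017250 = 71.1327 × 1.017400 = £72.37

£72.37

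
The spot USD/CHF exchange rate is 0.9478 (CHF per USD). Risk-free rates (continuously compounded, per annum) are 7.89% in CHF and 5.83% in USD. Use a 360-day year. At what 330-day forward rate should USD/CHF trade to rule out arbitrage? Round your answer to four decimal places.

0.9659

F = S·e^((r_CHF − r_USD)T) = 0.9478 · e^((0.0789 − 0.0583) × 330/360)
= 0.9478 · e^0.018883 = 0.9478 × 1.019062
F = 0.9659 CHF per USD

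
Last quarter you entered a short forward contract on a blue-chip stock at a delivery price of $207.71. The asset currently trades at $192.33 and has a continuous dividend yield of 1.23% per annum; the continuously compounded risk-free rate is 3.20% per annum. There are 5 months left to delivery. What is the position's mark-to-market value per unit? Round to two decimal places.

Current fair forward for the remaining 5 months: F = S·e^((r − q)·T), (r − q) = 0.0320 − 0.0123 = 0.0197
F = 192.33 · e^(0.0197 × 5/12) = 192.33 × 1.008242 = 193.9152
Value of long forward = (F − K)·e^(−rT) = (193.9152 − 207.71) · e^(−0.0320·5/12)
= -13.7948 × 0.986755 = -13.61
Short position value = −(long value) = $13.61

$13.61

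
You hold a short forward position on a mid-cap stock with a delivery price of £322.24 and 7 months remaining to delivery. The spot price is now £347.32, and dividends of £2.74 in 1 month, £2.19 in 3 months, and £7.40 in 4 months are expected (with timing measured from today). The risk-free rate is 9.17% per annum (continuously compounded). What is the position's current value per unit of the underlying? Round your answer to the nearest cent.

-£29.83

PV(remaining dividends) I = 2.74·e^(−0.0917·1/12) + 2.19·e^(−0.0917·3/12) + 7.40·e^(−0.0917·4/12) = 12.0367
Current forward F = (S − I)·e^(rT) = (347.32 − 12.0367)·e^(0.0917·7/12) = 335.2833 × 1.054948 = 353.7064
Value (long) = (F − K)·e^(−rT) = (353.7064 − 322.24) × 0.947914 = 29.8274
Short position value = −(long value) = -£29.83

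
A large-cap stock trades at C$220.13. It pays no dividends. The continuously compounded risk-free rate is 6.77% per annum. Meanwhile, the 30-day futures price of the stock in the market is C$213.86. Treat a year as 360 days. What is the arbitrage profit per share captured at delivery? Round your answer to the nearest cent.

C$7.52 per share

Fair futures: F* = S·e^(carry·T), with carry = r = 0.0677
F* = 220.13 · e^(0.0677 × 30/360) = 220.13 · e^0.005642 = 220.13 × 1.005658 = C$221.3755
Market C$213.86 < fair C$221.3755: forward underpriced → reverse cash-and-carry (short spot, go long the forward).
At maturity, profit = |F_mkt − F*| = |213.86 − 221.3755| = C$7.52 per share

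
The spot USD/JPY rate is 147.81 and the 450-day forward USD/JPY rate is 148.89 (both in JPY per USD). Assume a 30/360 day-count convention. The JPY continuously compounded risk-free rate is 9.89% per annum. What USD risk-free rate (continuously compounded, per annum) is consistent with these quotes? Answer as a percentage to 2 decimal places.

F = S·e^((r_JPY − r_USD)T) ⇒ r_USD = r_JPY − ln(F/S)/T
ln(148.89/147.81) = 0.007280; /(450/360) = 0.005824
r_USD = 0.0989 − 0.005824 = 0.093076
r_USD = 9.31%

9.31%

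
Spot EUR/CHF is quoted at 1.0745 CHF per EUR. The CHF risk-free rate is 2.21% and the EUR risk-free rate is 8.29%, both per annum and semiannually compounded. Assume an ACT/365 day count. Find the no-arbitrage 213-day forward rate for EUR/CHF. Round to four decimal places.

1.0380

By covered interest parity, F = S · (1+r_CHF/2)^(2T) / (1+r_EUR/2)^(2T)
= 1.0745 × 1.012909 / 1.048543 = 1.0745 × 0.966016
F = 1.0380 CHF per EUR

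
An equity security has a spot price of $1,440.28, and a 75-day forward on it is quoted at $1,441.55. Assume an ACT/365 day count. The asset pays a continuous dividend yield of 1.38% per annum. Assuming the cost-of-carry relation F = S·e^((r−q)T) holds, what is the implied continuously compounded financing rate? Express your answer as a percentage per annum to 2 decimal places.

From F = S·e^((r−q)T): (r − q) = ln(F/S)/T
ln(1441.55/1440.28) = ln(1.000882) = 0.000882
(r − q) = 0.000882 / (75/365) = 0.004292
r = ln(F/S)/T + q = 0.004292 + 0.0138 = 0.018092
r = 1.81%

1.81%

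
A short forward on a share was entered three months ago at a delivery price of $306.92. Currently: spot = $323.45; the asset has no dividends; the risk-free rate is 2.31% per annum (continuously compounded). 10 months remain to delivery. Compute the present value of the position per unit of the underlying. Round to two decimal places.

Current fair forward for the remaining 10 months: F = S·e^(r·T), r = 0.0231
F = 323.45 · e^(0.0231 × 10/12) = 323.45 × 1.019436 = 329.7366
Value of long forward = (F − K)·e^(−rT) = (329.7366 − 306.92) · e^(−0.0231·10/12)
= 22.8166 × 0.980934 = 22.38
Short position value = −(long value) = -$22.38

-$22.38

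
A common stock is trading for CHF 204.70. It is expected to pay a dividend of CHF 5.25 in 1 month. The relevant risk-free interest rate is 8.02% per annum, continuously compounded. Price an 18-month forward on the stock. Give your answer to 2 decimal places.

CHF 224.99

PV(dividends) I = 5.25·e^(−0.0802·1/12)
I = 5.2150
F = (S − I)·e^(rT) = (204.70 − 5.2150) · e^(0.0802·18/12)
= 199.4850 · e^0.120300 = 199.4850 × 1.127835 = CHF 224.99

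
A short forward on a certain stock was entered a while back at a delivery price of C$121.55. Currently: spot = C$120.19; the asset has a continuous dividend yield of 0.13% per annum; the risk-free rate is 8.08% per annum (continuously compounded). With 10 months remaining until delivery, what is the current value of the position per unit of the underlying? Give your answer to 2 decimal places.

Current fair forward for the remaining 10 months: F = S·e^((r − q)·T), (r − q) = 0.0808 − 0.0013 = 0.0795
F = 120.19 · e^(0.0795 × 10/12) = 120.19 × 1.068494 = 128.4223
Value of long forward = (F − K)·e^(−rT) = (128.4223 − 121.55) · e^(−0.0808·10/12)
= 6.8723 × 0.934884 = 6.42
Short position value = −(long value) = -C$6.42

-C$6.42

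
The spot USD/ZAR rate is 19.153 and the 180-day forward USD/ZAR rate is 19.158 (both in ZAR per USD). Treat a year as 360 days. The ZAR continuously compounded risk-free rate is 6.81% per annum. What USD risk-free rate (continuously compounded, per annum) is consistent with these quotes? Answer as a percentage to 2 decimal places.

F = S·e^((r_ZAR − r_USD)T) ⇒ r_USD = r_ZAR − ln(F/S)/T
ln(19.158/19.153) = 0.000261; /(180/360) = 0.000522
r_USD = 0.0681 − 0.000522 = 0.067578
r_USD = 6.76%

6.76%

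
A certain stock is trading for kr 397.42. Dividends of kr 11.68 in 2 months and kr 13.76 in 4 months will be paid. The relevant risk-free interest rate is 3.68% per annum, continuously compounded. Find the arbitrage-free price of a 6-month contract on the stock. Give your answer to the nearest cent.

kr 379.13

PV(dividends) I = 11.68·e^(−0.0368·2/12) + 13.76·e^(−0.0368·4/12)
I = 11.6086 + 13.5922 = 25.2008
F = (S − I)·e^(rT) = (397.42 − 25.2008) · e^(0.0368·6/12)
= 372.2192 · e^0.018400 = 372.2192 × 1.018570 = kr 379.13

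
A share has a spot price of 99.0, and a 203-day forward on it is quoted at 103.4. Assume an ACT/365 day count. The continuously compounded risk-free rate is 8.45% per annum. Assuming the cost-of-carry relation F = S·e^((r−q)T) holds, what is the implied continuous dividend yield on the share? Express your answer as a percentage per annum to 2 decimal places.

From F = S·e^((r−q)T): (r − q) = ln(F/S)/T
ln(103.4/99.0) = ln(1.044444) = 0.043485
(r − q) = 0.043485 / (203/365) = 0.078187
q = r − ln(F/S)/T = 0.0845 − 0.078187 = 0.006313
q = 0.63%

0.63%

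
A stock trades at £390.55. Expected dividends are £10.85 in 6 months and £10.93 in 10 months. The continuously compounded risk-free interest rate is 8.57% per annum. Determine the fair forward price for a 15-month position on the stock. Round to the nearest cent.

£411.81

PV(dividends) I = 10.85·e^(−0.0857·6/12) + 10.93·e^(−0.0857·10/12)
I = 10.3949 + 10.1766 = 20.5715
F = (S − I)·e^(rT) = (390.55 − 20.5715) · e^(0.0857·15/12)
= 369.9785 · e^0.107125 = 369.9785 × 1.113073 = £411.81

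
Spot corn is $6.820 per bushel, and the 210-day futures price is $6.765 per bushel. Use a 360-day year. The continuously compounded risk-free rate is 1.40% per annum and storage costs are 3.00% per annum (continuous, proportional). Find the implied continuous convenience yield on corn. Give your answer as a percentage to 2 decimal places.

F = S·e^((r+u−y)T) ⇒ (r+u−y) = ln(F/S)/T
ln(6.765/6.820) = -0.008097; /T ⇒ -0.013881
y = r + u − ln(F/S)/T = 0.0140 + 0.0300 + 0.013881 = 0.057881
y = 5.79%

5.79%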